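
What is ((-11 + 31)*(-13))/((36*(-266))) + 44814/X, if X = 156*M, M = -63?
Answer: -7837/1729 ≈ -4.5327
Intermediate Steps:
X = -9828 (X = 156*(-63) = -9828)
((-11 + 31)*(-13))/((36*(-266))) + 44814/X = ((-11 + 31)*(-13))/((36*(-266))) + 44814/(-9828) = (20*(-13))/(-9576) + 44814*(-1/9828) = -260*(-1/9576) - 1067/234 = 65/2394 - 1067/234 = -7837/1729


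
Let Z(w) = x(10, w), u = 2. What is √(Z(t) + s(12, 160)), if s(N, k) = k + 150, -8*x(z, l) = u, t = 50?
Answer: √1239/2 ≈ 17.600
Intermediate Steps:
x(z, l) = -¼ (x(z, l) = -⅛*2 = -¼)
s(N, k) = 150 + k
Z(w) = -¼
√(Z(t) + s(12, 160)) = √(-¼ + (150 + 160)) = √(-¼ + 310) = √(1239/4) = √1239/2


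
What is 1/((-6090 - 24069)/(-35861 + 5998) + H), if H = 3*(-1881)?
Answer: -29863/168486750 ≈ -0.00017724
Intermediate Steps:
H = -5643
1/((-6090 - 24069)/(-35861 + 5998) + H) = 1/((-6090 - 24069)/(-35861 + 5998) - 5643) = 1/(-30159/(-29863) - 5643) = 1/(-30159*(-1/29863) - 5643) = 1/(30159/29863 - 5643) = 1/(-168486750/29863) = -29863/168486750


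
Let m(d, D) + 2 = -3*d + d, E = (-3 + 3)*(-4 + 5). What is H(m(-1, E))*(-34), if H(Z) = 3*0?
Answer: 0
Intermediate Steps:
E = 0 (E = 0*1 = 0)
m(d, D) = -2 - 2*d (m(d, D) = -2 + (-3*d + d) = -2 - 2*d)
H(Z) = 0
H(m(-1, E))*(-34) = 0*(-34) = 0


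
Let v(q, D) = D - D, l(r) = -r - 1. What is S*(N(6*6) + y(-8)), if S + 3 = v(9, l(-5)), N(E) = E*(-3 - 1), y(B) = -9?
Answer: 459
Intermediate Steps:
l(r) = -1 - r
N(E) = -4*E (N(E) = E*(-4) = -4*E)
v(q, D) = 0
S = -3 (S = -3 + 0 = -3)
S*(N(6*6) + y(-8)) = -3*(-24*6 - 9) = -3*(-4*36 - 9) = -3*(-144 - 9) = -3*(-153) = 459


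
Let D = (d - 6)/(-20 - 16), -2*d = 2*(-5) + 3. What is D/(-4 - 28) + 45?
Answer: 103675/2304 ≈ 44.998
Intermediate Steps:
d = 7/2 (d = -(2*(-5) + 3)/2 = -(-10 + 3)/2 = -½*(-7) = 7/2 ≈ 3.5000)
D = 5/72 (D = (7/2 - 6)/(-20 - 16) = -5/2/(-36) = -5/2*(-1/36) = 5/72 ≈ 0.069444)
D/(-4 - 28) + 45 = 5/(72*(-4 - 28)) + 45 = (5/72)/(-32) + 45 = (5/72)*(-1/32) + 45 = -5/2304 + 45 = 103675/2304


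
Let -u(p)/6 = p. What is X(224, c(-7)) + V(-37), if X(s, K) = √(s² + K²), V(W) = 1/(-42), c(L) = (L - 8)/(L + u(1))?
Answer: -1/42 + √8479969/13 ≈ 223.98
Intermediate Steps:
u(p) = -6*p
c(L) = (-8 + L)/(-6 + L) (c(L) = (L - 8)/(L - 6*1) = (-8 + L)/(L - 6) = (-8 + L)/(-6 + L))
V(W) = -1/42
X(s, K) = √(K² + s²)
X(224, c(-7)) + V(-37) = √(((-8 - 7)/(-6 - 7))² + 224²) - 1/42 = √((-15/(-13))² + 50176) - 1/42 = √((-1/13*(-15))² + 50176) - 1/42 = √((15/13)² + 50176) - 1/42 = √(225/169 + 50176) - 1/42 = √(8479969/169) - 1/42 = √8479969/13 - 1/42 = -1/42 + √8479969/13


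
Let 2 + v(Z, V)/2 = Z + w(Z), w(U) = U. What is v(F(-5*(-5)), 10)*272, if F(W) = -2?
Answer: -3264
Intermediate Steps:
v(Z, V) = -4 + 4*Z (v(Z, V) = -4 + 2*(Z + Z) = -4 + 2*(2*Z) = -4 + 4*Z)
v(F(-5*(-5)), 10)*272 = (-4 + 4*(-2))*272 = (-4 - 8)*272 = -12*272 = -3264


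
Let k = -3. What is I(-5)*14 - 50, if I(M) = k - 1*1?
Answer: -106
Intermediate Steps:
I(M) = -4 (I(M) = -3 - 1*1 = -3 - 1 = -4)
I(-5)*14 - 50 = -4*14 - 50 = -56 - 50 = -106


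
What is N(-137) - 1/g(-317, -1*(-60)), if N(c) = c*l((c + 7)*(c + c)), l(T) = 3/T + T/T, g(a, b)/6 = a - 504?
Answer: -87739319/640380 ≈ -137.01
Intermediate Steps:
g(a, b) = -3024 + 6*a (g(a, b) = 6*(a - 504) = 6*(-504 + a) = -3024 + 6*a)
l(T) = 1 + 3/T (l(T) = 3/T + 1 = 1 + 3/T)
N(c) = (3 + 2*c*(7 + c))/(2*(7 + c)) (N(c) = c*((3 + (c + 7)*(c + c))/(((c + 7)*(c + c)))) = c*((3 + (7 + c)*(2*c))/(((7 + c)*(2*c)))) = c*((3 + 2*c*(7 + c))/((2*c*(7 + c)))) = c*((1/(2*c*(7 + c)))*(3 + 2*c*(7 + c))) = c*((3 + 2*c*(7 + c))/(2*c*(7 + c))) = (3 + 2*c*(7 + c))/(2*(7 + c)))
N(-137) - 1/g(-317, -1*(-60)) = (3/2 - 137*(7 - 137))/(7 - 137) - 1/(-3024 + 6*(-317)) = (3/2 - 137*(-130))/(-130) - 1/(-3024 - 1902) = -(3/2 + 17810)/130 - 1/(-4926) = -1/130*35623/2 - 1*(-1/4926) = -35623/260 + 1/4926 = -87739319/640380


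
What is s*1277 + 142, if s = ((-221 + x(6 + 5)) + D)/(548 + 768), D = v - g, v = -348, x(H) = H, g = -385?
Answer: -34049/1316 ≈ -25.873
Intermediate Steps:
D = 37 (D = -348 - 1*(-385) = -348 + 385 = 37)
s = -173/1316 (s = ((-221 + (6 + 5)) + 37)/(548 + 768) = ((-221 + 11) + 37)/1316 = (-210 + 37)*(1/1316) = -173*1/1316 = -173/1316 ≈ -0.13146)
s*1277 + 142 = -173/1316*1277 + 142 = -220921/1316 + 142 = -34049/1316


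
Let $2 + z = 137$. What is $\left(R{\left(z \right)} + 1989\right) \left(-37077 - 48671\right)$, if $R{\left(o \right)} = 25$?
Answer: $-172696472$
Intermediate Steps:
$z = 135$ ($z = -2 + 137 = 135$)
$\left(R{\left(z \right)} + 1989\right) \left(-37077 - 48671\right) = \left(25 + 1989\right) \left(-37077 - 48671\right) = 2014 \left(-85748\right) = -172696472$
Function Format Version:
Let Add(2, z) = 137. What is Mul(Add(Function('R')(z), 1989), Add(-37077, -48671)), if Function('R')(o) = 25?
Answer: -172696472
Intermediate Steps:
z = 135 (z = Add(-2, 137) = 135)
Mul(Add(Function('R')(z), 1989), Add(-37077, -48671)) = Mul(Add(25, 1989), Add(-37077, -48671)) = Mul(2014, -85748) = -172696472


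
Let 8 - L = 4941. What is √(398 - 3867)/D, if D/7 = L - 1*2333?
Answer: -I*√3469/50862 ≈ -0.001158*I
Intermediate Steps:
L = -4933 (L = 8 - 1*4941 = 8 - 4941 = -4933)
D = -50862 (D = 7*(-4933 - 1*2333) = 7*(-4933 - 2333) = 7*(-7266) = -50862)
√(398 - 3867)/D = √(398 - 3867)/(-50862) = √(-3469)*(-1/50862) = (I*√3469)*(-1/50862) = -I*√3469/50862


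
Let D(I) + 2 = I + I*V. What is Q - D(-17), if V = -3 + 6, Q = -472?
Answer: -402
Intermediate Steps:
V = 3
D(I) = -2 + 4*I (D(I) = -2 + (I + I*3) = -2 + (I + 3*I) = -2 + 4*I)
Q - D(-17) = -472 - (-2 + 4*(-17)) = -472 - (-2 - 68) = -472 - 1*(-70) = -472 + 70 = -402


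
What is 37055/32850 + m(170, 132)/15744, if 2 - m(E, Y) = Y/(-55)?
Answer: 9725641/8619840 ≈ 1.1283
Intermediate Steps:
m(E, Y) = 2 + Y/55 (m(E, Y) = 2 - Y/(-55) = 2 - Y*(-1)/55 = 2 - (-1)*Y/55 = 2 + Y/55)
37055/32850 + m(170, 132)/15744 = 37055/32850 + (2 + (1/55)*132)/15744 = 37055*(1/32850) + (2 + 12/5)*(1/15744) = 7411/6570 + (22/5)*(1/15744) = 7411/6570 + 11/39360 = 9725641/8619840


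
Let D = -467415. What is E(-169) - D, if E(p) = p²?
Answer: 495976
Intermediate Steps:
E(-169) - D = (-169)² - 1*(-467415) = 28561 + 467415 = 495976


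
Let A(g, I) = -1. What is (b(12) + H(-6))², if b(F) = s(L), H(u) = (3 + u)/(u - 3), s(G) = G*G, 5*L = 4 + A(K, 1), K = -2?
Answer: 2704/5625 ≈ 0.48071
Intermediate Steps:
L = ⅗ (L = (4 - 1)/5 = (⅕)*3 = ⅗ ≈ 0.60000)
s(G) = G²
H(u) = (3 + u)/(-3 + u)
b(F) = 9/25 (b(F) = (⅗)² = 9/25)
(b(12) + H(-6))² = (9/25 + (3 - 6)/(-3 - 6))² = (9/25 - 3/(-9))² = (9/25 - ⅑*(-3))² = (9/25 + ⅓)² = (52/75)² = 2704/5625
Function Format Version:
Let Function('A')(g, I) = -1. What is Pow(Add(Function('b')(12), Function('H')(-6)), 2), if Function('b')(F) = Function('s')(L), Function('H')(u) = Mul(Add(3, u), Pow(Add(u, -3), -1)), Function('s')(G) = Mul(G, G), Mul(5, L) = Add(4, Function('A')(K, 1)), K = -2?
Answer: Rational(2704, 5625) ≈ 0.48071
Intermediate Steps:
L = Rational(3, 5) (L = Mul(Rational(1, 5), Add(4, -1)) = Mul(Rational(1, 5), 3) = Rational(3, 5) ≈ 0.60000)
Function('s')(G) = Pow(G, 2)
Function('H')(u) = Mul(Pow(Add(-3, u), -1), Add(3, u)) (Function('H')(u) = Mul(Add(3, u), Pow(Add(-3, u), -1)) = Mul(Pow(Add(-3, u), -1), Add(3, u)))
Function('b')(F) = Rational(9, 25) (Function('b')(F) = Pow(Rational(3, 5), 2) = Rational(9, 25))
Pow(Add(Function('b')(12), Function('H')(-6)), 2) = Pow(Add(Rational(9, 25), Mul(Pow(Add(-3, -6), -1), Add(3, -6))), 2) = Pow(Add(Rational(9, 25), Mul(Pow(-9, -1), -3)), 2) = Pow(Add(Rational(9, 25), Mul(Rational(-1, 9), -3)), 2) = Pow(Add(Rational(9, 25), Rational(1, 3)), 2) = Pow(Rational(52, 75), 2) = Rational(2704, 5625)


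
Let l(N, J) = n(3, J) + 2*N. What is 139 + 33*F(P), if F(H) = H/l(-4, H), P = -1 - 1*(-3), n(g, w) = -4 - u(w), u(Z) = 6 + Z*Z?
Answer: 136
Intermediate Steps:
u(Z) = 6 + Z**2
n(g, w) = -10 - w**2 (n(g, w) = -4 - (6 + w**2) = -4 + (-6 - w**2) = -10 - w**2)
l(N, J) = -10 - J**2 + 2*N (l(N, J) = (-10 - J**2) + 2*N = -10 - J**2 + 2*N)
P = 2 (P = -1 + 3 = 2)
F(H) = H/(-18 - H**2) (F(H) = H/(-10 - H**2 + 2*(-4)) = H/(-10 - H**2 - 8) = H/(-18 - H**2))
139 + 33*F(P) = 139 + 33*(-1*2/(18 + 2**2)) = 139 + 33*(-1*2/(18 + 4)) = 139 + 33*(-1*2/22) = 139 + 33*(-1*2*1/22) = 139 + 33*(-1/11) = 139 - 3 = 136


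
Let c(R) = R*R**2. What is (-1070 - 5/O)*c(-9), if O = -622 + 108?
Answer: 400931775/514 ≈ 7.8002e+5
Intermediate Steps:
O = -514
c(R) = R**3
(-1070 - 5/O)*c(-9) = (-1070 - 5/(-514))*(-9)**3 = (-1070 - 5*(-1/514))*(-729) = (-1070 + 5/514)*(-729) = -549975/514*(-729) = 400931775/514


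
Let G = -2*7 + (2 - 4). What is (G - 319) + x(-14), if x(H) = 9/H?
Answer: -4699/14 ≈ -335.64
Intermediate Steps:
G = -16 (G = -14 - 2 = -16)
(G - 319) + x(-14) = (-16 - 319) + 9/(-14) = -335 + 9*(-1/14) = -335 - 9/14 = -4699/14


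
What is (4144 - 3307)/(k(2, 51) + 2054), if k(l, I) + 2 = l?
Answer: 837/2054 ≈ 0.40750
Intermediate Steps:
k(l, I) = -2 + l
(4144 - 3307)/(k(2, 51) + 2054) = (4144 - 3307)/((-2 + 2) + 2054) = 837/(0 + 2054) = 837/2054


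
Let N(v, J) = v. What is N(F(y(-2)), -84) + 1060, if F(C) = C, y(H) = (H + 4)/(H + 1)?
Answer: 1058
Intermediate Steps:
y(H) = (4 + H)/(1 + H)
N(F(y(-2)), -84) + 1060 = (4 - 2)/(1 - 2) + 1060 = 2/(-1) + 1060 = -1*2 + 1060 = -2 + 1060 = 1058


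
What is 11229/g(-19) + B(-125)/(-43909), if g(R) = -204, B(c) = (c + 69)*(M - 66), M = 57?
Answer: -164385659/2985812 ≈ -55.056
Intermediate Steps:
B(c) = -621 - 9*c (B(c) = (c + 69)*(57 - 66) = (69 + c)*(-9) = -621 - 9*c)
11229/g(-19) + B(-125)/(-43909) = 11229/(-204) + (-621 - 9*(-125))/(-43909) = 11229*(-1/204) + (-621 + 1125)*(-1/43909) = -3743/68 + 504*(-1/43909) = -3743/68 - 504/43909 = -164385659/2985812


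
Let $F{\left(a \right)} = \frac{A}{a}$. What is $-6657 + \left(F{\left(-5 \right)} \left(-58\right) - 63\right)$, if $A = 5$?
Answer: $-6662$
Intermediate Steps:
$F{\left(a \right)} = \frac{5}{a}$
$-6657 + \left(F{\left(-5 \right)} \left(-58\right) - 63\right) = -6657 - \left(63 - \frac{5}{-5} \left(-58\right)\right) = -6657 - \left(63 - 5 \left(- \frac{1}{5}\right) \left(-58\right)\right) = -6657 - 5 = -6662$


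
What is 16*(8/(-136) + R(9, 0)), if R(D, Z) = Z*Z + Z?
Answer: -16/17 ≈ -0.94118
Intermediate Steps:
R(D, Z) = Z + Z² (R(D, Z) = Z² + Z = Z + Z²)
16*(8/(-136) + R(9, 0)) = 16*(8/(-136) + 0*(1 + 0)) = 16*(8*(-1/136) + 0*1) = 16*(-1/17 + 0) = 16*(-1/17) = -16/17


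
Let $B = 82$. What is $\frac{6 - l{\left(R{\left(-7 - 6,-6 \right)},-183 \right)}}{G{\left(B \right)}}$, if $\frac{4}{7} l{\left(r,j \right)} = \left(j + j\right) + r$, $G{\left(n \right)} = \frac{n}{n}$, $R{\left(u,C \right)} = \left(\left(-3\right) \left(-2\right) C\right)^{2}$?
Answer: $- \frac{3243}{2} \approx -1621.5$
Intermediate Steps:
$R{\left(u,C \right)} = 36 C^{2}$ ($R{\left(u,C \right)} = \left(6 C\right)^{2} = 36 C^{2}$)
$G{\left(n \right)} = 1$
$l{\left(r,j \right)} = \frac{7 j}{2} + \frac{7 r}{4}$ ($l{\left(r,j \right)} = \frac{7 \left(\left(j + j\right) + r\right)}{4} = \frac{7 \left(2 j + r\right)}{4} = \frac{7 \left(r + 2 j\right)}{4} = \frac{7 j}{2} + \frac{7 r}{4}$)
$\frac{6 - l{\left(R{\left(-7 - 6,-6 \right)},-183 \right)}}{G{\left(B \right)}} = \frac{6 - \left(\frac{7}{2} \left(-183\right) + \frac{7 \cdot 36 \left(-6\right)^{2}}{4}\right)}{1} = \left(6 - \left(- \frac{1281}{2} + \frac{7 \cdot 36 \cdot 36}{4}\right)\right) 1 = \left(6 - \left(- \frac{1281}{2} + \frac{7}{4} \cdot 1296\right)\right) 1 = \left(6 - \left(- \frac{1281}{2} + 2268\right)\right) 1 = \left(6 - \frac{3255}{2}\right) 1 = \left(- \frac{3243}{2}\right) 1 = - \frac{3243}{2}$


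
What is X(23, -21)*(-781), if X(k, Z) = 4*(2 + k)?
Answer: -78100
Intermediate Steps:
X(k, Z) = 8 + 4*k
X(23, -21)*(-781) = (8 + 4*23)*(-781) = (8 + 92)*(-781) = 100*(-781) = -78100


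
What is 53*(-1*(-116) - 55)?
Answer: 3233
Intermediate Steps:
53*(-1*(-116) - 55) = 53*(116 - 55) = 53*61 = 3233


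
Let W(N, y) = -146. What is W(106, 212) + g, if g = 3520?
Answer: 3374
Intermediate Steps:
W(106, 212) + g = -146 + 3520 = 3374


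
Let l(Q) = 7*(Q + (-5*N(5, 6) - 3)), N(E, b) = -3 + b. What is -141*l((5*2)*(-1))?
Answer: 27636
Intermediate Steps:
l(Q) = -126 + 7*Q (l(Q) = 7*(Q + (-5*(-3 + 6) - 3)) = 7*(Q + (-5*3 - 3)) = 7*(Q + (-15 - 3)) = 7*(Q - 18) = 7*(-18 + Q) = -126 + 7*Q)
-141*l((5*2)*(-1)) = -141*(-126 + 7*((5*2)*(-1))) = -141*(-126 + 7*(10*(-1))) = -141*(-126 + 7*(-10)) = -141*(-126 - 70) = -141*(-196) = 27636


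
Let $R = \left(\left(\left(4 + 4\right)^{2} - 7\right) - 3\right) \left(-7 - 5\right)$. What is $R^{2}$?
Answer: $419904$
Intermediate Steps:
$R = -648$ ($R = \left(\left(8^{2} - 7\right) - 3\right) \left(-12\right) = \left(\left(64 - 7\right) - 3\right) \left(-12\right) = \left(57 - 3\right) \left(-12\right) = 54 \left(-12\right) = -648$)
$R^{2} = \left(-648\right)^{2} = 419904$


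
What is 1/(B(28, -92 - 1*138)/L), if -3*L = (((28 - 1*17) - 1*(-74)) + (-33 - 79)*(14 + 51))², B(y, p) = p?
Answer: 10353605/138 ≈ 75026.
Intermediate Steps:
L = -51768025/3 (L = -(((28 - 1*17) - 1*(-74)) + (-33 - 79)*(14 + 51))²/3 = -(((28 - 17) + 74) - 112*65)²/3 = -((11 + 74) - 7280)²/3 = -(85 - 7280)²/3 = -⅓*(-7195)² = -⅓*51768025 = -51768025/3 ≈ -1.7256e+7)
1/(B(28, -92 - 1*138)/L) = 1/((-92 - 1*138)/(-51768025/3)) = 1/((-92 - 138)*(-3/51768025)) = 1/(-230*(-3/51768025)) = 1/(138/10353605) = 10353605/138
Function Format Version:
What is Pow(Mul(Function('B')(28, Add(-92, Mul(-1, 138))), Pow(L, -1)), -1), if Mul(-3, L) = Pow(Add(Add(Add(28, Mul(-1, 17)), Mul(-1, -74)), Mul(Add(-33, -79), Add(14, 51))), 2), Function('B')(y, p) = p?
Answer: Rational(10353605, 138) ≈ 75026.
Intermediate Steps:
L = Rational(-51768025, 3) (L = Mul(Rational(-1, 3), Pow(Add(Add(Add(28, Mul(-1, 17)), Mul(-1, -74)), Mul(Add(-33, -79), Add(14, 51))), 2)) = Mul(Rational(-1, 3), Pow(Add(Add(Add(28, -17), 74), Mul(-112, 65)), 2)) = Mul(Rational(-1, 3), Pow(Add(Add(11, 74), -7280), 2)) = Mul(Rational(-1, 3), Pow(Add(85, -7280), 2)) = Mul(Rational(-1, 3), Pow(-7195, 2)) = Mul(Rational(-1, 3), 51768025) = Rational(-51768025, 3) ≈ -1.7256e+7)
Pow(Mul(Function('B')(28, Add(-92, Mul(-1, 138))), Pow(L, -1)), -1) = Pow(Mul(Add(-92, Mul(-1, 138)), Pow(Rational(-51768025, 3), -1)), -1) = Pow(Mul(Add(-92, -138), Rational(-3, 51768025)), -1) = Pow(Mul(-230, Rational(-3, 51768025)), -1) = Pow(Rational(138, 10353605), -1) = Rational(10353605, 138)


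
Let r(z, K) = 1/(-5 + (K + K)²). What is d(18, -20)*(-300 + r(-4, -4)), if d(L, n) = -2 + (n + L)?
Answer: 70796/59 ≈ 1199.9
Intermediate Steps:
r(z, K) = 1/(-5 + 4*K²) (r(z, K) = 1/(-5 + (2*K)²) = 1/(-5 + 4*K²))
d(L, n) = -2 + L + n (d(L, n) = -2 + (L + n) = -2 + L + n)
d(18, -20)*(-300 + r(-4, -4)) = (-2 + 18 - 20)*(-300 + 1/(-5 + 4*(-4)²)) = -4*(-300 + 1/(-5 + 4*16)) = -4*(-300 + 1/(-5 + 64)) = -4*(-300 + 1/59) = -4*(-17699/59) = 70796/59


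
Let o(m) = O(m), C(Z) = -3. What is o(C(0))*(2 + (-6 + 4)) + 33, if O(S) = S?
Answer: 33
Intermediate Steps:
o(m) = m
o(C(0))*(2 + (-6 + 4)) + 33 = -3*(2 + (-6 + 4)) + 33 = -3*(2 - 2) + 33 = -3*0 + 33 = 0 + 33 = 33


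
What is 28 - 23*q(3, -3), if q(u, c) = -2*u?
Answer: 166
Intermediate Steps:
28 - 23*q(3, -3) = 28 - (-46)*3 = 28 - 23*(-6) = 28 + 138 = 166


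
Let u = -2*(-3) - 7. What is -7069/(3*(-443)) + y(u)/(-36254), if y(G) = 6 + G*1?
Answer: 256272881/48181566 ≈ 5.3189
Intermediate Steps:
u = -1 (u = 6 - 7 = -1)
y(G) = 6 + G
-7069/(3*(-443)) + y(u)/(-36254) = -7069/(3*(-443)) + (6 - 1)/(-36254) = -7069/(-1329) + 5*(-1/36254) = -7069*(-1/1329) - 5/36254 = 7069/1329 - 5/36254 = 256272881/48181566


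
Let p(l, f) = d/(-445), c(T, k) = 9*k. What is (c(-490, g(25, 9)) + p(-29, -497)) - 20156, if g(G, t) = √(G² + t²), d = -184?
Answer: -8969236/445 + 9*√706 ≈ -19916.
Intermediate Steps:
p(l, f) = 184/445 (p(l, f) = -184/(-445) = -184*(-1/445) = 184/445)
(c(-490, g(25, 9)) + p(-29, -497)) - 20156 = (9*√(25² + 9²) + 184/445) - 20156 = (9*√(625 + 81) + 184/445) - 20156 = (9*√706 + 184/445) - 20156 = (184/445 + 9*√706) - 20156 = -8969236/445 + 9*√706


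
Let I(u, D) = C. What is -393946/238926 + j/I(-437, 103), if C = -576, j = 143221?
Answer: -5741022257/22936896 ≈ -250.30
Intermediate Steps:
I(u, D) = -576
-393946/238926 + j/I(-437, 103) = -393946/238926 + 143221/(-576) = -393946*1/238926 + 143221*(-1/576) = -196973/119463 - 143221/576 = -5741022257/22936896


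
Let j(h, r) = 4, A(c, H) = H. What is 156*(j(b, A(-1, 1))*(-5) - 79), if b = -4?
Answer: -15444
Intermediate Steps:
156*(j(b, A(-1, 1))*(-5) - 79) = 156*(4*(-5) - 79) = 156*(-20 - 79) = 156*(-99) = -15444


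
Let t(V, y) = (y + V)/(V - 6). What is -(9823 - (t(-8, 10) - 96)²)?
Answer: -28398/49 ≈ -579.55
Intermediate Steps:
t(V, y) = (V + y)/(-6 + V)
-(9823 - (t(-8, 10) - 96)²) = -(9823 - ((-8 + 10)/(-6 - 8) - 96)²) = -(9823 - (2/(-14) - 96)²) = -(9823 - (-1/14*2 - 96)²) = -(9823 - (-⅐ - 96)²) = -(9823 - (-673/7)²) = -(9823 - 1*452929/49) = -(9823 - 452929/49) = -1*28398/49 = -28398/49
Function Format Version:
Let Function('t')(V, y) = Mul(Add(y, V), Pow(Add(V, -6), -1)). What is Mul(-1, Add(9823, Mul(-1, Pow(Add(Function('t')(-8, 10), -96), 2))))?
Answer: Rational(-28398, 49) ≈ -579.55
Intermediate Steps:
Function('t')(V, y) = Mul(Pow(Add(-6, V), -1), Add(V, y)) (Function('t')(V, y) = Mul(Add(V, y), Pow(Add(-6, V), -1)) = Mul(Pow(Add(-6, V), -1), Add(V, y)))
Mul(-1, Add(9823, Mul(-1, Pow(Add(Function('t')(-8, 10), -96), 2)))) = Mul(-1, Add(9823, Mul(-1, Pow(Add(Mul(Pow(Add(-6, -8), -1), Add(-8, 10)), -96), 2)))) = Mul(-1, Add(9823, Mul(-1, Pow(Add(Mul(Pow(-14, -1), 2), -96), 2)))) = Mul(-1, Add(9823, Mul(-1, Pow(Add(Mul(Rational(-1, 14), 2), -96), 2)))) = Mul(-1, Add(9823, Mul(-1, Pow(Add(Rational(-1, 7), -96), 2)))) = Mul(-1, Add(9823, Mul(-1, Pow(Rational(-673, 7), 2)))) = Mul(-1, Add(9823, Mul(-1, Rational(452929, 49)))) = Mul(-1, Add(9823, Rational(-452929, 49))) = Mul(-1, Rational(28398, 49)) = Rational(-28398, 49)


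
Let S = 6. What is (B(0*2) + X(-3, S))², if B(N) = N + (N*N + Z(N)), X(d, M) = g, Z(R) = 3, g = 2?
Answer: 25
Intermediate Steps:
X(d, M) = 2
B(N) = 3 + N + N² (B(N) = N + (N*N + 3) = N + (N² + 3) = N + (3 + N²) = 3 + N + N²)
(B(0*2) + X(-3, S))² = ((3 + 0*2 + (0*2)²) + 2)² = ((3 + 0 + 0²) + 2)² = ((3 + 0 + 0) + 2)² = (3 + 2)² = 5² = 25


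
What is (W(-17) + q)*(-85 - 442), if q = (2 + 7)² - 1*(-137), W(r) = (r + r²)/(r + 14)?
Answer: -201314/3 ≈ -67105.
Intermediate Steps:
W(r) = (r + r²)/(14 + r)
q = 218 (q = 9² + 137 = 81 + 137 = 218)
(W(-17) + q)*(-85 - 442) = (-17*(1 - 17)/(14 - 17) + 218)*(-85 - 442) = (-17*(-16)/(-3) + 218)*(-527) = (-17*(-⅓)*(-16) + 218)*(-527) = (-272/3 + 218)*(-527) = (382/3)*(-527) = -201314/3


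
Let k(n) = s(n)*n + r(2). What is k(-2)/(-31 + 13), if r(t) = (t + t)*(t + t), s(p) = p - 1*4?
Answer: -14/9 ≈ -1.5556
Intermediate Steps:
s(p) = -4 + p (s(p) = p - 4 = -4 + p)
r(t) = 4*t² (r(t) = (2*t)*(2*t) = 4*t²)
k(n) = 16 + n*(-4 + n) (k(n) = (-4 + n)*n + 4*2² = n*(-4 + n) + 4*4 = n*(-4 + n) + 16 = 16 + n*(-4 + n))
k(-2)/(-31 + 13) = (16 - 2*(-4 - 2))/(-31 + 13) = (16 - 2*(-6))/(-18) = (16 + 12)*(-1/18) = 28*(-1/18) = -14/9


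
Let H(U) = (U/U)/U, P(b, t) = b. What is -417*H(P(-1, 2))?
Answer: 417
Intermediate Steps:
H(U) = 1/U
-417*H(P(-1, 2)) = -417/(-1) = -417*(-1) = 417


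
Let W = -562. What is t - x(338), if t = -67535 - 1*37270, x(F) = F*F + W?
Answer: -218487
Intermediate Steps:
x(F) = -562 + F² (x(F) = F*F - 562 = F² - 562 = -562 + F²)
t = -104805 (t = -67535 - 37270 = -104805)
t - x(338) = -104805 - (-562 + 338²) = -104805 - (-562 + 114244) = -104805 - 1*113682 = -104805 - 113682 = -218487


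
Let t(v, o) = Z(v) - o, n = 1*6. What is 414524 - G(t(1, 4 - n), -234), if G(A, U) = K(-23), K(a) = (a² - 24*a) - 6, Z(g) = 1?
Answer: 413449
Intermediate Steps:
n = 6
K(a) = -6 + a² - 24*a
t(v, o) = 1 - o
G(A, U) = 1075 (G(A, U) = -6 + (-23)² - 24*(-23) = -6 + 529 + 552 = 1075)
414524 - G(t(1, 4 - n), -234) = 414524 - 1*1075 = 414524 - 1075 = 413449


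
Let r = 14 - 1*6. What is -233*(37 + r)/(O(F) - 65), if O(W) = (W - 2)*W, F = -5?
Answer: 699/2 ≈ 349.50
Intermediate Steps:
r = 8 (r = 14 - 6 = 8)
O(W) = W*(-2 + W) (O(W) = (-2 + W)*W = W*(-2 + W))
-233*(37 + r)/(O(F) - 65) = -233*(37 + 8)/(-5*(-2 - 5) - 65) = -10485/(-5*(-7) - 65) = -10485/(35 - 65) = -10485/(-30) = -10485*(-1)/30 = -233*(-3/2) = 699/2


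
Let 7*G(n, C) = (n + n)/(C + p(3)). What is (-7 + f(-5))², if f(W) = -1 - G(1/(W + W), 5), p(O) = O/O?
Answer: 2819041/44100 ≈ 63.924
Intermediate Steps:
p(O) = 1
G(n, C) = 2*n/(7*(1 + C)) (G(n, C) = ((n + n)/(C + 1))/7 = ((2*n)/(1 + C))/7 = (2*n/(1 + C))/7 = 2*n/(7*(1 + C)))
f(W) = -1 - 1/(42*W) (f(W) = -1 - 2/(7*(W + W)*(1 + 5)) = -1 - 2/(7*(2*W)*6) = -1 - 2*1/(2*W)/(7*6) = -1 - 1/(42*W))
(-7 + f(-5))² = (-7 + (-1/42 - 1*(-5))/(-5))² = (-7 - (-1/42 + 5)/5)² = (-7 - ⅕*209/42)² = (-7 - 209/210)² = (-1679/210)² = 2819041/44100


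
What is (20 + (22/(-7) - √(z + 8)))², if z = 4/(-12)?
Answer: 42899/147 - 236*√69/21 ≈ 198.48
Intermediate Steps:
z = -⅓ (z = 4*(-1/12) = -⅓ ≈ -0.33333)
(20 + (22/(-7) - √(z + 8)))² = (20 + (22/(-7) - √(-⅓ + 8)))² = (20 + (22*(-⅐) - √(23/3)))² = (20 + (-22/7 - √69/3))² = (118/7 - √69/3)²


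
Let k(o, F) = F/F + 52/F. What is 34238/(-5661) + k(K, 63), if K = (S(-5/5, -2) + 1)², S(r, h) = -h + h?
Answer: -3281/777 ≈ -4.2226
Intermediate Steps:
S(r, h) = 0
K = 1 (K = (0 + 1)² = 1² = 1)
k(o, F) = 1 + 52/F
34238/(-5661) + k(K, 63) = 34238/(-5661) + (52 + 63)/63 = 34238*(-1/5661) + (1/63)*115 = -2014/333 + 115/63 = -3281/777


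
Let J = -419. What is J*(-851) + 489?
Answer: 357058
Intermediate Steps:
J*(-851) + 489 = -419*(-851) + 489 = 356569 + 489 = 357058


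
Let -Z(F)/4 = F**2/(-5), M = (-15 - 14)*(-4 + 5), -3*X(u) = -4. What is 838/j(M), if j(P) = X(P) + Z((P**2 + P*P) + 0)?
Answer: 6285/16974754 ≈ 0.00037026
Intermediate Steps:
X(u) = 4/3 (X(u) = -1/3*(-4) = 4/3)
M = -29 (M = -29*1 = -29)
Z(F) = 4*F**2/5 (Z(F) = -4*F**2/(-5) = -4*F**2*(-1)/5 = -(-4)*F**2/5 = 4*F**2/5)
j(P) = 4/3 + 16*P**4/5 (j(P) = 4/3 + 4*((P**2 + P*P) + 0)**2/5 = 4/3 + 4*((P**2 + P**2) + 0)**2/5 = 4/3 + 4*(2*P**2 + 0)**2/5 = 4/3 + 4*(2*P**2)**2/5 = 4/3 + 4*(4*P**4)/5 = 4/3 + 16*P**4/5)
838/j(M) = 838/(4/3 + (16/5)*(-29)**4) = 838/(4/3 + (16/5)*707281) = 838/(4/3 + 11316496/5) = 838/(33949508/15) = 838*(15/33949508) = 6285/16974754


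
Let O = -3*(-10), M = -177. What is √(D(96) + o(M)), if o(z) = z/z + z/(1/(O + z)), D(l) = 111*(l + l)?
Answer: 2*√11833 ≈ 217.56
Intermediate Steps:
D(l) = 222*l (D(l) = 111*(2*l) = 222*l)
O = 30
o(z) = 1 + z*(30 + z) (o(z) = z/z + z/(1/(30 + z)) = 1 + z*(30 + z))
√(D(96) + o(M)) = √(222*96 + (1 + (-177)² + 30*(-177))) = √(21312 + (1 + 31329 - 5310)) = √(21312 + 26020) = √47332 = 2*√11833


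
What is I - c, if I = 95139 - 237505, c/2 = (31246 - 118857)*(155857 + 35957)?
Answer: 33609890342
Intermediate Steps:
c = -33610032708 (c = 2*((31246 - 118857)*(155857 + 35957)) = 2*(-87611*191814) = 2*(-16805016354) = -33610032708)
I = -142366
I - c = -142366 - 1*(-33610032708) = -142366 + 33610032708 = 33609890342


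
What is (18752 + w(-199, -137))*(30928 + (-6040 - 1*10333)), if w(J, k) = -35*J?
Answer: 374310935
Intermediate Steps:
(18752 + w(-199, -137))*(30928 + (-6040 - 1*10333)) = (18752 - 35*(-199))*(30928 + (-6040 - 1*10333)) = (18752 + 6965)*(30928 + (-6040 - 10333)) = 25717*(30928 - 16373) = 25717*14555 = 374310935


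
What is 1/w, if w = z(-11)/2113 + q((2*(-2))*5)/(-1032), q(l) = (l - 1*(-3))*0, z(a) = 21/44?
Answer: 92972/21 ≈ 4427.2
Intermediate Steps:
z(a) = 21/44 (z(a) = 21*(1/44) = 21/44)
q(l) = 0 (q(l) = (l + 3)*0 = (3 + l)*0 = 0)
w = 21/92972 (w = (21/44)/2113 + 0/(-1032) = (21/44)*(1/2113) + 0*(-1/1032) = 21/92972 + 0 = 21/92972 ≈ 0.00022587)
1/w = 1/(21/92972) = 92972/21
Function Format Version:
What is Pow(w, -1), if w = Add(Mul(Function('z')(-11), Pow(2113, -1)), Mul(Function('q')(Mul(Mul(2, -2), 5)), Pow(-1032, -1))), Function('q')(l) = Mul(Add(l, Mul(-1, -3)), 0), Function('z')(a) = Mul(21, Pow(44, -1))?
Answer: Rational(92972, 21) ≈ 4427.2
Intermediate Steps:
Function('z')(a) = Rational(21, 44) (Function('z')(a) = Mul(21, Rational(1, 44)) = Rational(21, 44))
Function('q')(l) = 0 (Function('q')(l) = Mul(Add(l, 3), 0) = Mul(Add(3, l), 0) = 0)
w = Rational(21, 92972) (w = Add(Mul(Rational(21, 44), Pow(2113, -1)), Mul(0, Pow(-1032, -1))) = Add(Mul(Rational(21, 44), Rational(1, 2113)), Mul(0, Rational(-1, 1032))) = Add(Rational(21, 92972), 0) = Rational(21, 92972) ≈ 0.00022587)
Pow(w, -1) = Pow(Rational(21, 92972), -1) = Rational(92972, 21)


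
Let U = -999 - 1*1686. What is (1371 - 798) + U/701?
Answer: 398988/701 ≈ 569.17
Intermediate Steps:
U = -2685 (U = -999 - 1686 = -2685)
(1371 - 798) + U/701 = (1371 - 798) - 2685/701 = 573 - 2685*1/701 = 573 - 2685/701 = 398988/701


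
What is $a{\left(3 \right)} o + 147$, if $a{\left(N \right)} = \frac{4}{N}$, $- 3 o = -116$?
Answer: $\frac{1787}{9} \approx 198.56$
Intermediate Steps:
$o = \frac{116}{3}$ ($o = \left(- \frac{1}{3}\right) \left(-116\right) = \frac{116}{3} \approx 38.667$)
$a{\left(3 \right)} o + 147 = \frac{4}{3} \cdot \frac{116}{3} + 147 = \frac{464}{9} + 147 = \frac{1787}{9}$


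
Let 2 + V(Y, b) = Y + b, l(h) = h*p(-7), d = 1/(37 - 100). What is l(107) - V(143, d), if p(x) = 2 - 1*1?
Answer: -2141/63 ≈ -33.984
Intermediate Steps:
p(x) = 1 (p(x) = 2 - 1 = 1)
d = -1/63 (d = 1/(-63) = -1/63 ≈ -0.015873)
l(h) = h (l(h) = h*1 = h)
V(Y, b) = -2 + Y + b (V(Y, b) = -2 + (Y + b) = -2 + Y + b)
l(107) - V(143, d) = 107 - (-2 + 143 - 1/63) = 107 - 1*8882/63 = 107 - 8882/63 = -2141/63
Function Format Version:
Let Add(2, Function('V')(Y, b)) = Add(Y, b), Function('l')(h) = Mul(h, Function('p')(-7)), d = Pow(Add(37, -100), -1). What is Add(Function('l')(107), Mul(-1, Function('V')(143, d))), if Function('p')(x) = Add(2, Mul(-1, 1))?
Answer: Rational(-2141, 63) ≈ -33.984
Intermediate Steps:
Function('p')(x) = 1 (Function('p')(x) = Add(2, -1) = 1)
d = Rational(-1, 63) (d = Pow(-63, -1) = Rational(-1, 63) ≈ -0.015873)
Function('l')(h) = h (Function('l')(h) = Mul(h, 1) = h)
Function('V')(Y, b) = Add(-2, Y, b) (Function('V')(Y, b) = Add(-2, Add(Y, b)) = Add(-2, Y, b))
Add(Function('l')(107), Mul(-1, Function('V')(143, d))) = Add(107, Mul(-1, Add(-2, 143, Rational(-1, 63)))) = Add(107, Mul(-1, Rational(8882, 63))) = Add(107, Rational(-8882, 63)) = Rational(-2141, 63)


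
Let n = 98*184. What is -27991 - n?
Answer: -46023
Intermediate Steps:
n = 18032
-27991 - n = -27991 - 1*18032 = -27991 - 18032 = -46023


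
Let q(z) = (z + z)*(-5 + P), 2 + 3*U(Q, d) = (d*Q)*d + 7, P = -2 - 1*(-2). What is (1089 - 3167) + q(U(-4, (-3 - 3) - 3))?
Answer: -3044/3 ≈ -1014.7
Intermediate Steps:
P = 0 (P = -2 + 2 = 0)
U(Q, d) = 5/3 + Q*d²/3 (U(Q, d) = -⅔ + ((d*Q)*d + 7)/3 = -⅔ + ((Q*d)*d + 7)/3 = -⅔ + (Q*d² + 7)/3 = -⅔ + (7 + Q*d²)/3 = -⅔ + (7/3 + Q*d²/3) = 5/3 + Q*d²/3)
q(z) = -10*z (q(z) = (z + z)*(-5 + 0) = (2*z)*(-5) = -10*z)
(1089 - 3167) + q(U(-4, (-3 - 3) - 3)) = (1089 - 3167) - 10*(5/3 + (⅓)*(-4)*((-3 - 3) - 3)²) = -2078 - 10*(5/3 + (⅓)*(-4)*(-6 - 3)²) = -2078 - 10*(5/3 + (⅓)*(-4)*(-9)²) = -2078 - 10*(5/3 + (⅓)*(-4)*81) = -2078 - 10*(5/3 - 108) = -2078 - 10*(-319/3) = -2078 + 3190/3 = -3044/3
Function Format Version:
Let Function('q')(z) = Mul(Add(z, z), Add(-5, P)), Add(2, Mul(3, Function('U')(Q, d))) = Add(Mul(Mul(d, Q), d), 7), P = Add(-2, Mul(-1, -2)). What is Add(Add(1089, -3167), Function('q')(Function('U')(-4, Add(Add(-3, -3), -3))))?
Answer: Rational(-3044, 3) ≈ -1014.7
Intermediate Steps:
P = 0 (P = Add(-2, 2) = 0)
Function('U')(Q, d) = Add(Rational(5, 3), Mul(Rational(1, 3), Q, Pow(d, 2))) (Function('U')(Q, d) = Add(Rational(-2, 3), Mul(Rational(1, 3), Add(Mul(Mul(d, Q), d), 7))) = Add(Rational(-2, 3), Mul(Rational(1, 3), Add(Mul(Mul(Q, d), d), 7))) = Add(Rational(-2, 3), Mul(Rational(1, 3), Add(Mul(Q, Pow(d, 2)), 7))) = Add(Rational(-2, 3), Mul(Rational(1, 3), Add(7, Mul(Q, Pow(d, 2))))) = Add(Rational(-2, 3), Add(Rational(7, 3), Mul(Rational(1, 3), Q, Pow(d, 2)))) = Add(Rational(5, 3), Mul(Rational(1, 3), Q, Pow(d, 2))))
Function('q')(z) = Mul(-10, z) (Function('q')(z) = Mul(Add(z, z), Add(-5, 0)) = Mul(Mul(2, z), -5) = Mul(-10, z))
Add(Add(1089, -3167), Function('q')(Function('U')(-4, Add(Add(-3, -3), -3)))) = Add(Add(1089, -3167), Mul(-10, Add(Rational(5, 3), Mul(Rational(1, 3), -4, Pow(Add(Add(-3, -3), -3), 2))))) = Add(-2078, Mul(-10, Add(Rational(5, 3), Mul(Rational(1, 3), -4, Pow(Add(-6, -3), 2))))) = Add(-2078, Mul(-10, Add(Rational(5, 3), Mul(Rational(1, 3), -4, Pow(-9, 2))))) = Add(-2078, Mul(-10, Add(Rational(5, 3), Mul(Rational(1, 3), -4, 81)))) = Add(-2078, Mul(-10, Add(Rational(5, 3), -108))) = Add(-2078, Mul(-10, Rational(-319, 3))) = Add(-2078, Rational(3190, 3)) = Rational(-3044, 3)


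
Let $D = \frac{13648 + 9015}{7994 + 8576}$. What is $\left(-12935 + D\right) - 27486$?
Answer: $- \frac{669753307}{16570} \approx -40420.0$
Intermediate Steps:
$D = \frac{22663}{16570} \approx 1.3677$
$\left(-12935 + D\right) - 27486 = \left(-12935 + \frac{22663}{16570}\right) - 27486 = - \frac{214310287}{16570} - 27486 = - \frac{669753307}{16570}$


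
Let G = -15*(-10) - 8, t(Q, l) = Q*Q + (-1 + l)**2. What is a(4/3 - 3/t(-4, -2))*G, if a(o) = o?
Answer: 12922/75 ≈ 172.29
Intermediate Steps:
t(Q, l) = Q**2 + (-1 + l)**2
G = 142 (G = 150 - 8 = 142)
a(4/3 - 3/t(-4, -2))*G = (4/3 - 3/((-4)**2 + (-1 - 2)**2))*142 = (4*(1/3) - 3/(16 + (-3)**2))*142 = (4/3 - 3/(16 + 9))*142 = (4/3 - 3/25)*142 = (91/75)*142 = 12922/75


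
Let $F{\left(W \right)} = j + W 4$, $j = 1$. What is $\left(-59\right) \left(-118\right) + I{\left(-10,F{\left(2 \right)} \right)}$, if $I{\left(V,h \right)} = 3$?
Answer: $6965$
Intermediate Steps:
$F{\left(W \right)} = 1 + 4 W$ ($F{\left(W \right)} = 1 + W 4 = 1 + 4 W$)
$\left(-59\right) \left(-118\right) + I{\left(-10,F{\left(2 \right)} \right)} = \left(-59\right) \left(-118\right) + 3 = 6962 + 3 = 6965$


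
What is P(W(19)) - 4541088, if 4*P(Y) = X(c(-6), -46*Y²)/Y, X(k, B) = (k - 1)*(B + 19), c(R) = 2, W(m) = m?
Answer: -18165225/4 ≈ -4.5413e+6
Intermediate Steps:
X(k, B) = (-1 + k)*(19 + B)
P(Y) = (19 - 46*Y²)/(4*Y) (P(Y) = ((-19 - (-46)*Y² + 19*2 - 46*Y²*2)/Y)/4 = ((-19 + 46*Y² + 38 - 92*Y²)/Y)/4 = ((19 - 46*Y²)/Y)/4 = (19 - 46*Y²)/(4*Y))
P(W(19)) - 4541088 = (¼)*(19 - 46*19²)/19 - 4541088 = (¼)*(1/19)*(19 - 46*361) - 4541088 = (¼)*(1/19)*(19 - 16606) - 4541088 = (¼)*(1/19)*(-16587) - 4541088 = -873/4 - 4541088 = -18165225/4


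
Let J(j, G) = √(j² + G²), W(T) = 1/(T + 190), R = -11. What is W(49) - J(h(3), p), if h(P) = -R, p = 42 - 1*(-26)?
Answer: 1/239 - √4745 ≈ -68.880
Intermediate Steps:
W(T) = 1/(190 + T)
p = 68 (p = 42 + 26 = 68)
h(P) = 11 (h(P) = -1*(-11) = 11)
J(j, G) = √(G² + j²)
W(49) - J(h(3), p) = 1/(190 + 49) - √(68² + 11²) = 1/239 - √(4624 + 121) = 1/239 - √4745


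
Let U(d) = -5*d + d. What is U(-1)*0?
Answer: 0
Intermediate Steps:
U(d) = -4*d
U(-1)*0 = -4*(-1)*0 = 4*0 = 0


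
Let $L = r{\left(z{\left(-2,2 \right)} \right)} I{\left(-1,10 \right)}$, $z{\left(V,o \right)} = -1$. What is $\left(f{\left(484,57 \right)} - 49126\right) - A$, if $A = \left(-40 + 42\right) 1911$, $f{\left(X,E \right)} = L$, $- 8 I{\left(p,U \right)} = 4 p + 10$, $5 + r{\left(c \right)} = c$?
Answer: $- \frac{105887}{2} \approx -52944.0$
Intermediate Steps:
$r{\left(c \right)} = -5 + c$
$I{\left(p,U \right)} = - \frac{5}{4} - \frac{p}{2}$ ($I{\left(p,U \right)} = - \frac{4 p + 10}{8} = - \frac{10 + 4 p}{8} = - \frac{5}{4} - \frac{p}{2}$)
$L = \frac{9}{2}$ ($L = \left(-5 - 1\right) \left(- \frac{5}{4} - - \frac{1}{2}\right) = - 6 \left(- \frac{5}{4} + \frac{1}{2}\right) = \left(-6\right) \left(- \frac{3}{4}\right) = \frac{9}{2} \approx 4.5$)
$f{\left(X,E \right)} = \frac{9}{2}$
$A = 3822$ ($A = 2 \cdot 1911 = 3822$)
$\left(f{\left(484,57 \right)} - 49126\right) - A = \left(\frac{9}{2} - 49126\right) - 3822 = - \frac{98243}{2} - 3822 = - \frac{105887}{2}$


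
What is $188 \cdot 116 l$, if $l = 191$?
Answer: $4165328$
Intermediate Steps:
$188 \cdot 116 l = 188 \cdot 116 \cdot 191 = 21808 \cdot 191 = 4165328$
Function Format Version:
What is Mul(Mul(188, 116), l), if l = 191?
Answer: 4165328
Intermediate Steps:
Mul(Mul(188, 116), l) = Mul(Mul(188, 116), 191) = Mul(21808, 191) = 4165328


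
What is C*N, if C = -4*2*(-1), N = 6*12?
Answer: 576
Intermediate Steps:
N = 72
C = 8 (C = -8*(-1) = 8)
C*N = 8*72 = 576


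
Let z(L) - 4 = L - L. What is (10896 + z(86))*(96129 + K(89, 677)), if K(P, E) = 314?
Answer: 1051228700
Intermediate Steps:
z(L) = 4 (z(L) = 4 + (L - L) = 4 + 0 = 4)
(10896 + z(86))*(96129 + K(89, 677)) = (10896 + 4)*(96129 + 314) = 10900*96443 = 1051228700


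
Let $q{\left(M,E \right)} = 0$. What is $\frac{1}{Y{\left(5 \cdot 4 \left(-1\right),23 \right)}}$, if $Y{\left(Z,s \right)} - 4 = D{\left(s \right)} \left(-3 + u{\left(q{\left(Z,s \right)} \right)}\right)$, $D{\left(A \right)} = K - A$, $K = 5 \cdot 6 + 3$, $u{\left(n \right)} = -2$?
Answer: $- \frac{1}{46} \approx -0.021739$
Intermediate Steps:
$K = 33$ ($K = 30 + 3 = 33$)
$D{\left(A \right)} = 33 - A$
$Y{\left(Z,s \right)} = -161 + 5 s$ ($Y{\left(Z,s \right)} = 4 + \left(33 - s\right) \left(-3 - 2\right) = 4 + \left(33 - s\right) \left(-5\right) = 4 + \left(-165 + 5 s\right) = -161 + 5 s$)
$\frac{1}{Y{\left(5 \cdot 4 \left(-1\right),23 \right)}} = \frac{1}{-161 + 5 \cdot 23} = \frac{1}{-161 + 115} = \frac{1}{-46} = - \frac{1}{46}$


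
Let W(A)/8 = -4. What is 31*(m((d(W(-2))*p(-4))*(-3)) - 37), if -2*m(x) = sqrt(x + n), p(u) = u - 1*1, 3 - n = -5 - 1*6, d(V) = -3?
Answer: -1147 - 31*I*sqrt(31)/2 ≈ -1147.0 - 86.3*I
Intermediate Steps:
W(A) = -32 (W(A) = 8*(-4) = -32)
n = 14 (n = 3 - (-5 - 1*6) = 3 - (-5 - 6) = 3 - 1*(-11) = 3 + 11 = 14)
p(u) = -1 + u (p(u) = u - 1 = -1 + u)
m(x) = -sqrt(14 + x)/2 (m(x) = -sqrt(x + 14)/2 = -sqrt(14 + x)/2)
31*(m((d(W(-2))*p(-4))*(-3)) - 37) = 31*(-sqrt(14 - 3*(-1 - 4)*(-3))/2 - 37) = 31*(-sqrt(14 - 3*(-5)*(-3))/2 - 37) = 31*(-sqrt(14 + 15*(-3))/2 - 37) = 31*(-sqrt(14 - 45)/2 - 37) = 31*(-I*sqrt(31)/2 - 37) = 31*(-37 - I*sqrt(31)/2) = -1147 - 31*I*sqrt(31)/2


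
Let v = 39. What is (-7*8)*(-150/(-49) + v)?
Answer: -16488/7 ≈ -2355.4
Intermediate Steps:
(-7*8)*(-150/(-49) + v) = (-7*8)*(-150/(-49) + 39) = -56*(-150*(-1/49) + 39) = -56*(150/49 + 39) = -56*2061/49 = -16488/7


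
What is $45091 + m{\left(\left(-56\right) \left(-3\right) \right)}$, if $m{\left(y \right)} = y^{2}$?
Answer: $73315$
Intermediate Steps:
$45091 + m{\left(\left(-56\right) \left(-3\right) \right)} = 45091 + \left(\left(-56\right) \left(-3\right)\right)^{2} = 45091 + 168^{2} = 45091 + 28224 = 73315$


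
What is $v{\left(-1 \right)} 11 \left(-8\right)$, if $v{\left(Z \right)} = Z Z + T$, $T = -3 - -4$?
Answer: $-176$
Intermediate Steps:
$T = 1$ ($T = -3 + 4 = 1$)
$v{\left(Z \right)} = 1 + Z^{2}$ ($v{\left(Z \right)} = Z Z + 1 = Z^{2} + 1 = 1 + Z^{2}$)
$v{\left(-1 \right)} 11 \left(-8\right) = \left(1 + \left(-1\right)^{2}\right) 11 \left(-8\right) = \left(1 + 1\right) 11 \left(-8\right) = 2 \cdot 11 \left(-8\right) = 22 \left(-8\right) = -176$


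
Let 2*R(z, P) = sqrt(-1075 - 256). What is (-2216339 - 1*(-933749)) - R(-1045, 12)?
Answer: -1282590 - 11*I*sqrt(11)/2 ≈ -1.2826e+6 - 18.241*I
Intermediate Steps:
R(z, P) = 11*I*sqrt(11)/2 (R(z, P) = sqrt(-1075 - 256)/2 = sqrt(-1331)/2 = (11*I*sqrt(11))/2 = 11*I*sqrt(11)/2)
(-2216339 - 1*(-933749)) - R(-1045, 12) = (-2216339 - 1*(-933749)) - 11*I*sqrt(11)/2 = (-2216339 + 933749) - 11*I*sqrt(11)/2 = -1282590 - 11*I*sqrt(11)/2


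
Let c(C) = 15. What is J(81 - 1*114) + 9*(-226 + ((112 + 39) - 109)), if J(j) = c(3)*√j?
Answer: -1656 + 15*I*√33 ≈ -1656.0 + 86.168*I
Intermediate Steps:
J(j) = 15*√j
J(81 - 1*114) + 9*(-226 + ((112 + 39) - 109)) = 15*√(81 - 1*114) + 9*(-226 + ((112 + 39) - 109)) = 15*√(81 - 114) + 9*(-226 + (151 - 109)) = 15*√(-33) + 9*(-226 + 42) = 15*(I*√33) + 9*(-184) = 15*I*√33 - 1656 = -1656 + 15*I*√33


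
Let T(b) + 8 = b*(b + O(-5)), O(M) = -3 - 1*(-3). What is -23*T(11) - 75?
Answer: -2674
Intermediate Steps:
O(M) = 0 (O(M) = -3 + 3 = 0)
T(b) = -8 + b² (T(b) = -8 + b*(b + 0) = -8 + b*b = -8 + b²)
-23*T(11) - 75 = -23*(-8 + 11²) - 75 = -23*(-8 + 121) - 75 = -23*113 - 75 = -2599 - 75 = -2674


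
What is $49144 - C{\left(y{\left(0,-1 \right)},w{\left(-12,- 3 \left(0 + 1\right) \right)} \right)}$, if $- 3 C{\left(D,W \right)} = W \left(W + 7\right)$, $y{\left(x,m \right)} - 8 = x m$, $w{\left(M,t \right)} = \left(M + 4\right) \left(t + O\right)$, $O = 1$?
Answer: $\frac{147800}{3} \approx 49267.0$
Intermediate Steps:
$w{\left(M,t \right)} = \left(1 + t\right) \left(4 + M\right)$ ($w{\left(M,t \right)} = \left(M + 4\right) \left(t + 1\right) = \left(4 + M\right) \left(1 + t\right) = \left(1 + t\right) \left(4 + M\right)$)
$y{\left(x,m \right)} = 8 + m x$ ($y{\left(x,m \right)} = 8 + x m = 8 + m x$)
$C{\left(D,W \right)} = - \frac{W \left(7 + W\right)}{3}$ ($C{\left(D,W \right)} = - \frac{W \left(W + 7\right)}{3} = - \frac{W \left(7 + W\right)}{3}$)
$49144 - C{\left(y{\left(0,-1 \right)},w{\left(-12,- 3 \left(0 + 1\right) \right)} \right)} = 49144 - - \frac{\left(4 - 12 + 4 \left(- 3 \left(0 + 1\right)\right) - 12 \left(- 3 \left(0 + 1\right)\right)\right) \left(7 + \left(4 - 12 + 4 \left(- 3 \left(0 + 1\right)\right) - 12 \left(- 3 \left(0 + 1\right)\right)\right)\right)}{3} = 49144 - - \frac{\left(4 - 12 + 4 \left(\left(-3\right) 1\right) - 12 \left(\left(-3\right) 1\right)\right) \left(7 + \left(4 - 12 + 4 \left(\left(-3\right) 1\right) - 12 \left(\left(-3\right) 1\right)\right)\right)}{3} = 49144 - - \frac{\left(4 - 12 + 4 \left(-3\right) - -36\right) \left(7 + \left(4 - 12 + 4 \left(-3\right) - -36\right)\right)}{3} = 49144 - - \frac{\left(4 - 12 - 12 + 36\right) \left(7 + \left(4 - 12 - 12 + 36\right)\right)}{3} = 49144 - \left(- \frac{1}{3}\right) 16 \left(7 + 16\right) = 49144 - \left(- \frac{1}{3}\right) 16 \cdot 23 = 49144 - - \frac{368}{3} = 49144 + \frac{368}{3} = \frac{147800}{3}$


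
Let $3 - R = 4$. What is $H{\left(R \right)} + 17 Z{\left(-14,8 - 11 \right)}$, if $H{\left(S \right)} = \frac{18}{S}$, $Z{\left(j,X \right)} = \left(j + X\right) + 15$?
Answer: $-52$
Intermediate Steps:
$R = -1$ ($R = 3 - 4 = -1$)
$Z{\left(j,X \right)} = 15 + X + j$ ($Z{\left(j,X \right)} = \left(X + j\right) + 15 = 15 + X + j$)
$H{\left(R \right)} + 17 Z{\left(-14,8 - 11 \right)} = \frac{18}{-1} + 17 \left(15 + \left(8 - 11\right) - 14\right) = 18 \left(-1\right) + 17 \left(15 - 3 - 14\right) = -18 + 17 \left(-2\right) = -18 - 34 = -52$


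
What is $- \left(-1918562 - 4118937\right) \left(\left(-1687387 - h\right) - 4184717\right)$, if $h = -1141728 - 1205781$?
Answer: $-21279738787905$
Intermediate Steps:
$h = -2347509$ ($h = -1141728 - 1205781 = -2347509$)
$- \left(-1918562 - 4118937\right) \left(\left(-1687387 - h\right) - 4184717\right) = - \left(-1918562 - 4118937\right) \left(\left(-1687387 - -2347509\right) - 4184717\right) = - \left(-6037499\right) \left(\left(-1687387 + 2347509\right) - 4184717\right) = - \left(-6037499\right) \left(660122 - 4184717\right) = - \left(-6037499\right) \left(-3524595\right) = \left(-1\right) 21279738787905 = -21279738787905$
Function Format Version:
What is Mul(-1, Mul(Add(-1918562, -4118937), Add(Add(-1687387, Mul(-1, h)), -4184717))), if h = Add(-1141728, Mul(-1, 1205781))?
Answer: -21279738787905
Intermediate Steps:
h = -2347509 (h = Add(-1141728, -1205781) = -2347509)
Mul(-1, Mul(Add(-1918562, -4118937), Add(Add(-1687387, Mul(-1, h)), -4184717))) = Mul(-1, Mul(Add(-1918562, -4118937), Add(Add(-1687387, Mul(-1, -2347509)), -4184717))) = Mul(-1, Mul(-6037499, Add(Add(-1687387, 2347509), -4184717))) = Mul(-1, Mul(-6037499, Add(660122, -4184717))) = Mul(-1, Mul(-6037499, -3524595)) = Mul(-1, 21279738787905) = -21279738787905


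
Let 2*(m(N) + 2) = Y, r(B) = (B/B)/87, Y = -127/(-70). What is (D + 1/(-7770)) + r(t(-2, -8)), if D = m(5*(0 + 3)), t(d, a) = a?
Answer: -97477/90132 ≈ -1.0815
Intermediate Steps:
Y = 127/70 (Y = -127*(-1/70) = 127/70 ≈ 1.8143)
r(B) = 1/87 (r(B) = 1*(1/87) = 1/87)
m(N) = -153/140 (m(N) = -2 + (½)*(127/70) = -2 + 127/140 = -153/140)
D = -153/140 ≈ -1.0929
(D + 1/(-7770)) + r(t(-2, -8)) = (-153/140 + 1/(-7770)) + 1/87 = (-153/140 - 1/7770) + 1/87 = -3397/3108 + 1/87 = -97477/90132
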